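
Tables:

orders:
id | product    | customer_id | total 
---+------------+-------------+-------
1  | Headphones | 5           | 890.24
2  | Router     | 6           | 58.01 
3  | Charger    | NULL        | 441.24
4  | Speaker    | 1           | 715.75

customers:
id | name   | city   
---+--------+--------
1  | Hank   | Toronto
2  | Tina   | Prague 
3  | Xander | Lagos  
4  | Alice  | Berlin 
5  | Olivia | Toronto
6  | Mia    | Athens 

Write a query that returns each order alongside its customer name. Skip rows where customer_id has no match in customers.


INNER JOIN keeps only orders rows whose customer_id matches an id in customers. Walk through each order:
  - order 1 (Headphones): customer_id=5 -> matches Olivia
  - order 2 (Router): customer_id=6 -> matches Mia
  - order 3 (Charger): customer_id=NULL, no match -> dropped
  - order 4 (Speaker): customer_id=1 -> matches Hank
So 1 of 4 rows is dropped.

SQL:
SELECT a.product, b.name AS customer
FROM orders a
INNER JOIN customers b ON a.customer_id = b.id

Result:
product    | customer
-----------+---------
Headphones | Olivia  
Router     | Mia     
Speaker    | Hank    


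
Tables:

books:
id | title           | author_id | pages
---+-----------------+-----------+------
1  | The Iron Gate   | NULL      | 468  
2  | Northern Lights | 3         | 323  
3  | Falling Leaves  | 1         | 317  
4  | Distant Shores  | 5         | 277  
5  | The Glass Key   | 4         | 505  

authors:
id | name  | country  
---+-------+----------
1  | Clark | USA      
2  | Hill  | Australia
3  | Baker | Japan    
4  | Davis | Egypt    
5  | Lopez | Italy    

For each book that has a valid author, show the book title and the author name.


INNER JOIN keeps only books rows whose author_id matches an id in authors. Walk through each book:
  - book 1 (The Iron Gate): author_id=NULL, no match -> dropped
  - book 2 (Northern Lights): author_id=3 -> matches Baker
  - book 3 (Falling Leaves): author_id=1 -> matches Clark
  - book 4 (Distant Shores): author_id=5 -> matches Lopez
  - book 5 (The Glass Key): author_id=4 -> matches Davis
So 1 of 5 rows is dropped.

SQL:
SELECT a.title, b.name AS author
FROM books a
INNER JOIN authors b ON a.author_id = b.id

Result:
title           | author
----------------+-------
Northern Lights | Baker 
Falling Leaves  | Clark 
Distant Shores  | Lopez 
The Glass Key   | Davis 


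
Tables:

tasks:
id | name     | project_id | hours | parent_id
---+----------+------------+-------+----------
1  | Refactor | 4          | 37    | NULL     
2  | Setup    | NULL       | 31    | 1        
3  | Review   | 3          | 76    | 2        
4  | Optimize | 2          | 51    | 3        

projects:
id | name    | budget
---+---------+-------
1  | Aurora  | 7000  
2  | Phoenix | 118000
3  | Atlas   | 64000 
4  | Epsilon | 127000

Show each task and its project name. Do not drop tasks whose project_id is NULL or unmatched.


LEFT JOIN keeps every row from tasks (the left table); where project_id has no match in projects, the project columns become NULL. Walk through each task:
  - task 1 (Refactor): project_id=4 -> matches Epsilon
  - task 2 (Setup): project_id=NULL, no match -> kept with NULL
  - task 3 (Review): project_id=3 -> matches Atlas
  - task 4 (Optimize): project_id=2 -> matches Phoenix
All 4 rows appear; 1 has NULL project.

SQL:
SELECT a.name, b.name AS project
FROM tasks a
LEFT JOIN projects b ON a.project_id = b.id

Result:
name     | project
---------+--------
Refactor | Epsilon
Setup    | NULL   
Review   | Atlas  
Optimize | Phoenix


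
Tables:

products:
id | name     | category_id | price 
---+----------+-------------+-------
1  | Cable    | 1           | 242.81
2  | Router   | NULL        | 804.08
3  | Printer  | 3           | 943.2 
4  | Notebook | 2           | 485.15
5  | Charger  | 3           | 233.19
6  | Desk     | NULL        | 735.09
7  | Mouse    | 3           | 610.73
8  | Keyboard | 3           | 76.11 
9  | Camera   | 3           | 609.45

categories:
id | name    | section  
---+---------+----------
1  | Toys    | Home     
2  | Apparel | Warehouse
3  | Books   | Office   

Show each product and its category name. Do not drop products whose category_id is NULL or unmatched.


LEFT JOIN keeps every row from products (the left table); where category_id has no match in categories, the category columns become NULL. Walk through each product:
  - product 1 (Cable): category_id=1 -> matches Toys
  - product 2 (Router): category_id=NULL, no match -> kept with NULL
  - product 3 (Printer): category_id=3 -> matches Books
  - product 4 (Notebook): category_id=2 -> matches Apparel
  - product 5 (Charger): category_id=3 -> matches Books
  - product 6 (Desk): category_id=NULL, no match -> kept with NULL
  - product 7 (Mouse): category_id=3 -> matches Books
  - product 8 (Keyboard): category_id=3 -> matches Books
  - product 9 (Camera): category_id=3 -> matches Books
All 9 rows appear; 2 have NULL category.

SQL:
SELECT a.name, b.name AS category
FROM products a
LEFT JOIN categories b ON a.category_id = b.id

Result:
name     | category
---------+---------
Cable    | Toys    
Router   | NULL    
Printer  | Books   
Notebook | Apparel 
Charger  | Books   
Desk     | NULL    
Mouse    | Books   
Keyboard | Books   
Camera   | Books   


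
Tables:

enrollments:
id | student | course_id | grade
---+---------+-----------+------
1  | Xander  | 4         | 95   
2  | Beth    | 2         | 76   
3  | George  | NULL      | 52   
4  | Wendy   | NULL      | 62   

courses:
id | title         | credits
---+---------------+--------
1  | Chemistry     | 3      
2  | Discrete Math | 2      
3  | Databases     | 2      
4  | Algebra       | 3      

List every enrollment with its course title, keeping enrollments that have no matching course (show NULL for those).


LEFT JOIN keeps every row from enrollments (the left table); where course_id has no match in courses, the course columns become NULL. Walk through each enrollment:
  - enrollment 1 (Xander): course_id=4 -> matches Algebra
  - enrollment 2 (Beth): course_id=2 -> matches Discrete Math
  - enrollment 3 (George): course_id=NULL, no match -> kept with NULL
  - enrollment 4 (Wendy): course_id=NULL, no match -> kept with NULL
All 4 rows appear; 2 have NULL course.

SQL:
SELECT a.student, b.title AS course
FROM enrollments a
LEFT JOIN courses b ON a.course_id = b.id

Result:
student | course       
--------+--------------
Xander  | Algebra      
Beth    | Discrete Math
George  | NULL         
Wendy   | NULL         


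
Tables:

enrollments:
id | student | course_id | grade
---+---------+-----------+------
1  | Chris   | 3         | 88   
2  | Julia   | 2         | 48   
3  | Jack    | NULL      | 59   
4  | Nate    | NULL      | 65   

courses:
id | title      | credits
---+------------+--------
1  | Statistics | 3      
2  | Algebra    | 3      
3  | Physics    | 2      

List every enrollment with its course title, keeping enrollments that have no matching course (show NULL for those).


LEFT JOIN keeps every row from enrollments (the left table); where course_id has no match in courses, the course columns become NULL. Walk through each enrollment:
  - enrollment 1 (Chris): course_id=3 -> matches Physics
  - enrollment 2 (Julia): course_id=2 -> matches Algebra
  - enrollment 3 (Jack): course_id=NULL, no match -> kept with NULL
  - enrollment 4 (Nate): course_id=NULL, no match -> kept with NULL
All 4 rows appear; 2 have NULL course.

SQL:
SELECT a.student, b.title AS course
FROM enrollments a
LEFT JOIN courses b ON a.course_id = b.id

Result:
student | course 
--------+--------
Chris   | Physics
Julia   | Algebra
Jack    | NULL   
Nate    | NULL   


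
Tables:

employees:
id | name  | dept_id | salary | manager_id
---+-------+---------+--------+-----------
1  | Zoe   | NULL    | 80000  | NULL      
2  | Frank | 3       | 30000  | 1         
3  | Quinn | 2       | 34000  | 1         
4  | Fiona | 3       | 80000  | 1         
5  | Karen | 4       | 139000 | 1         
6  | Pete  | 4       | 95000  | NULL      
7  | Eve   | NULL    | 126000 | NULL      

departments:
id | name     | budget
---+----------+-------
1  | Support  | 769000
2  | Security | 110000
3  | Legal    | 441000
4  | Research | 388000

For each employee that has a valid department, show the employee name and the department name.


INNER JOIN keeps only employees rows whose dept_id matches an id in departments. Walk through each employee:
  - employee 1 (Zoe): dept_id=NULL, no match -> dropped
  - employee 2 (Frank): dept_id=3 -> matches Legal
  - employee 3 (Quinn): dept_id=2 -> matches Security
  - employee 4 (Fiona): dept_id=3 -> matches Legal
  - employee 5 (Karen): dept_id=4 -> matches Research
  - employee 6 (Pete): dept_id=4 -> matches Research
  - employee 7 (Eve): dept_id=NULL, no match -> dropped
So 2 of 7 rows are dropped.

SQL:
SELECT a.name, b.name AS department
FROM employees a
INNER JOIN departments b ON a.dept_id = b.id

Result:
name  | department
------+-----------
Frank | Legal     
Quinn | Security  
Fiona | Legal     
Karen | Research  
Pete  | Research  


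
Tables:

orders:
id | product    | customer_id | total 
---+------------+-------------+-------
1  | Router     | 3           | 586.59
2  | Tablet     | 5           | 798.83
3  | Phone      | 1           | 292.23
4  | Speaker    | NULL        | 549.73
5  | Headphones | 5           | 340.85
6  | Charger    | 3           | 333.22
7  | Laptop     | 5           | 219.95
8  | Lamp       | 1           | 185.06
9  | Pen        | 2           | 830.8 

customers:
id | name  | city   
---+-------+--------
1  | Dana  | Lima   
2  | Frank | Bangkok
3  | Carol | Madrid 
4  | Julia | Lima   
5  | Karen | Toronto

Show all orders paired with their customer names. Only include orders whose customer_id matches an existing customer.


INNER JOIN keeps only orders rows whose customer_id matches an id in customers. Walk through each order:
  - order 1 (Router): customer_id=3 -> matches Carol
  - order 2 (Tablet): customer_id=5 -> matches Karen
  - order 3 (Phone): customer_id=1 -> matches Dana
  - order 4 (Speaker): customer_id=NULL, no match -> dropped
  - order 5 (Headphones): customer_id=5 -> matches Karen
  - order 6 (Charger): customer_id=3 -> matches Carol
  - order 7 (Laptop): customer_id=5 -> matches Karen
  - order 8 (Lamp): customer_id=1 -> matches Dana
  - order 9 (Pen): customer_id=2 -> matches Frank
So 1 of 9 rows is dropped.

SQL:
SELECT a.product, b.name AS customer
FROM orders a
INNER JOIN customers b ON a.customer_id = b.id

Result:
product    | customer
-----------+---------
Router     | Carol   
Tablet     | Karen   
Phone      | Dana    
Headphones | Karen   
Charger    | Carol   
Laptop     | Karen   
Lamp       | Dana    
Pen        | Frank   


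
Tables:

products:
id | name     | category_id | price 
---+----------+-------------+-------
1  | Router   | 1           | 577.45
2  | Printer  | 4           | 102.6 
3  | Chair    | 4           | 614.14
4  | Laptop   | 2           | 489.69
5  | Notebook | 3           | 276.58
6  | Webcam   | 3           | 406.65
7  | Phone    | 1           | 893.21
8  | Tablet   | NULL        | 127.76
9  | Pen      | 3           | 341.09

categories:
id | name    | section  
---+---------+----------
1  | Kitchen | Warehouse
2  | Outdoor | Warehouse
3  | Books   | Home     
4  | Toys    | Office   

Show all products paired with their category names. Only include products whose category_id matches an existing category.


INNER JOIN keeps only products rows whose category_id matches an id in categories. Walk through each product:
  - product 1 (Router): category_id=1 -> matches Kitchen
  - product 2 (Printer): category_id=4 -> matches Toys
  - product 3 (Chair): category_id=4 -> matches Toys
  - product 4 (Laptop): category_id=2 -> matches Outdoor
  - product 5 (Notebook): category_id=3 -> matches Books
  - product 6 (Webcam): category_id=3 -> matches Books
  - product 7 (Phone): category_id=1 -> matches Kitchen
  - product 8 (Tablet): category_id=NULL, no match -> dropped
  - product 9 (Pen): category_id=3 -> matches Books
So 1 of 9 rows is dropped.

SQL:
SELECT a.name, b.name AS category
FROM products a
INNER JOIN categories b ON a.category_id = b.id

Result:
name     | category
---------+---------
Router   | Kitchen 
Printer  | Toys    
Chair    | Toys    
Laptop   | Outdoor 
Notebook | Books   
Webcam   | Books   
Phone    | Kitchen 
Pen      | Books   


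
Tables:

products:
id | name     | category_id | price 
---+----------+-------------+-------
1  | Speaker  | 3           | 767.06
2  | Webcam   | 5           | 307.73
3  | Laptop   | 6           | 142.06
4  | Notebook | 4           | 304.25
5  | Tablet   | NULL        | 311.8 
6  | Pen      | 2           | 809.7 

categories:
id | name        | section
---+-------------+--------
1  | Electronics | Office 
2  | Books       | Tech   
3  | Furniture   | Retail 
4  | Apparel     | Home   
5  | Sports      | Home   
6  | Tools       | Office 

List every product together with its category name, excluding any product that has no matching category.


INNER JOIN keeps only products rows whose category_id matches an id in categories. Walk through each product:
  - product 1 (Speaker): category_id=3 -> matches Furniture
  - product 2 (Webcam): category_id=5 -> matches Sports
  - product 3 (Laptop): category_id=6 -> matches Tools
  - product 4 (Notebook): category_id=4 -> matches Apparel
  - product 5 (Tablet): category_id=NULL, no match -> dropped
  - product 6 (Pen): category_id=2 -> matches Books
So 1 of 6 rows is dropped.

SQL:
SELECT a.name, b.name AS category
FROM products a
INNER JOIN categories b ON a.category_id = b.id

Result:
name     | category 
---------+----------
Speaker  | Furniture
Webcam   | Sports   
Laptop   | Tools    
Notebook | Apparel  
Pen      | Books    


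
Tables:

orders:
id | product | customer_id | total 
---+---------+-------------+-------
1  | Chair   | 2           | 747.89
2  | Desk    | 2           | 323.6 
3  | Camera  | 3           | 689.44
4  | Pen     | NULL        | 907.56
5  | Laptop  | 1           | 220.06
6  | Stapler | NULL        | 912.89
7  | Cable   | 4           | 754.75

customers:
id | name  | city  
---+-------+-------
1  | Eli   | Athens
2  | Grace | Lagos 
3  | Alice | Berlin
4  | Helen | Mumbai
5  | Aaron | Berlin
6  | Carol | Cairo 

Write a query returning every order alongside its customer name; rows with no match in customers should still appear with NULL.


LEFT JOIN keeps every row from orders (the left table); where customer_id has no match in customers, the customer columns become NULL. Walk through each order:
  - order 1 (Chair): customer_id=2 -> matches Grace
  - order 2 (Desk): customer_id=2 -> matches Grace
  - order 3 (Camera): customer_id=3 -> matches Alice
  - order 4 (Pen): customer_id=NULL, no match -> kept with NULL
  - order 5 (Laptop): customer_id=1 -> matches Eli
  - order 6 (Stapler): customer_id=NULL, no match -> kept with NULL
  - order 7 (Cable): customer_id=4 -> matches Helen
All 7 rows appear; 2 have NULL customer.

SQL:
SELECT a.product, b.name AS customer
FROM orders a
LEFT JOIN customers b ON a.customer_id = b.id

Result:
product | customer
--------+---------
Chair   | Grace   
Desk    | Grace   
Camera  | Alice   
Pen     | NULL    
Laptop  | Eli     
Stapler | NULL    
Cable   | Helen   


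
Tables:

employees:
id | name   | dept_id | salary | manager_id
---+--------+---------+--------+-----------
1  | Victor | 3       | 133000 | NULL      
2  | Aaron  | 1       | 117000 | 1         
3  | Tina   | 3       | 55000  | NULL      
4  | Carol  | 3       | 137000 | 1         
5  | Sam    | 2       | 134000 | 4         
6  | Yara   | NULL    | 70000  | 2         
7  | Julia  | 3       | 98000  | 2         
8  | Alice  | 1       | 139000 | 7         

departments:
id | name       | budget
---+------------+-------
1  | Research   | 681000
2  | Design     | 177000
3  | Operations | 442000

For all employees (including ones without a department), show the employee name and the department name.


LEFT JOIN keeps every row from employees (the left table); where dept_id has no match in departments, the department columns become NULL. Walk through each employee:
  - employee 1 (Victor): dept_id=3 -> matches Operations
  - employee 2 (Aaron): dept_id=1 -> matches Research
  - employee 3 (Tina): dept_id=3 -> matches Operations
  - employee 4 (Carol): dept_id=3 -> matches Operations
  - employee 5 (Sam): dept_id=2 -> matches Design
  - employee 6 (Yara): dept_id=NULL, no match -> kept with NULL
  - employee 7 (Julia): dept_id=3 -> matches Operations
  - employee 8 (Alice): dept_id=1 -> matches Research
All 8 rows appear; 1 has NULL department.

SQL:
SELECT a.name, b.name AS department
FROM employees a
LEFT JOIN departments b ON a.dept_id = b.id

Result:
name   | department
-------+-----------
Victor | Operations
Aaron  | Research  
Tina   | Operations
Carol  | Operations
Sam    | Design    
Yara   | NULL      
Julia  | Operations
Alice  | Research  


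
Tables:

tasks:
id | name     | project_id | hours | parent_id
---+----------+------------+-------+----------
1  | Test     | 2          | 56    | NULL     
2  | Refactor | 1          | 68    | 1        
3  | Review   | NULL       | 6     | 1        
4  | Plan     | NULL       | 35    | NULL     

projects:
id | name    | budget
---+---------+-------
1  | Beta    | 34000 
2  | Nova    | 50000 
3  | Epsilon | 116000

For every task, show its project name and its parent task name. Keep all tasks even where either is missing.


Two LEFT JOINs from the same base table tasks: one to projects via project_id, one to tasks itself via parent_id. Both are LEFT so every task is preserved.
Match against projects:
  - task 1 (Test): project_id=2 -> matches Nova
  - task 2 (Refactor): project_id=1 -> matches Beta
  - task 3 (Review): project_id=NULL, no match -> kept with NULL
  - task 4 (Plan): project_id=NULL, no match -> kept with NULL
Match against tasks (self):
  - task 1 (Test): parent_id=NULL -> NULL
  - task 2 (Refactor): parent_id=1 -> Test
  - task 3 (Review): parent_id=1 -> Test
  - task 4 (Plan): parent_id=NULL -> NULL

SQL:
SELECT a.name, b.name AS project, c.name AS parent
FROM tasks a
LEFT JOIN projects b ON a.project_id = b.id
LEFT JOIN tasks c ON a.parent_id = c.id

Result:
name     | project | parent
---------+---------+-------
Test     | Nova    | NULL  
Refactor | Beta    | Test  
Review   | NULL    | Test  
Plan     | NULL    | NULL  


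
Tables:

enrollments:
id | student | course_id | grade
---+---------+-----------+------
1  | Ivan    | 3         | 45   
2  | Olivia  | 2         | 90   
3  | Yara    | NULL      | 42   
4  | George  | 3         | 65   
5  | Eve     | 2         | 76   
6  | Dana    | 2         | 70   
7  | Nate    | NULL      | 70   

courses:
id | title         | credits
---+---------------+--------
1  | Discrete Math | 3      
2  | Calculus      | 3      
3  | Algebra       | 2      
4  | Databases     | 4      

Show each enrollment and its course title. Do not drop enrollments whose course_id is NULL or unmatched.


LEFT JOIN keeps every row from enrollments (the left table); where course_id has no match in courses, the course columns become NULL. Walk through each enrollment:
  - enrollment 1 (Ivan): course_id=3 -> matches Algebra
  - enrollment 2 (Olivia): course_id=2 -> matches Calculus
  - enrollment 3 (Yara): course_id=NULL, no match -> kept with NULL
  - enrollment 4 (George): course_id=3 -> matches Algebra
  - enrollment 5 (Eve): course_id=2 -> matches Calculus
  - enrollment 6 (Dana): course_id=2 -> matches Calculus
  - enrollment 7 (Nate): course_id=NULL, no match -> kept with NULL
All 7 rows appear; 2 have NULL course.

SQL:
SELECT a.student, b.title AS course
FROM enrollments a
LEFT JOIN courses b ON a.course_id = b.id

Result:
student | course  
--------+---------
Ivan    | Algebra 
Olivia  | Calculus
Yara    | NULL    
George  | Algebra 
Eve     | Calculus
Dana    | Calculus
Nate    | NULL    


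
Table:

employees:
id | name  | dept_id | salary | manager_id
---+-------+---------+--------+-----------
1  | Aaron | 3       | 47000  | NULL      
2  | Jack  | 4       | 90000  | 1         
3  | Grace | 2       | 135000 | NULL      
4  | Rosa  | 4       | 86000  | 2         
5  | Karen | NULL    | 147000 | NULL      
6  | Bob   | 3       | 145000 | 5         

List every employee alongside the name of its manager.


This is a self-join: employees is joined to a second copy of itself, matching each row's manager_id to another row's id. Use LEFT JOIN so rows with manager_id=NULL are kept.
  - employee 1 (Aaron): manager_id=NULL -> NULL
  - employee 2 (Jack): manager_id=1 -> Aaron
  - employee 3 (Grace): manager_id=NULL -> NULL
  - employee 4 (Rosa): manager_id=2 -> Jack
  - employee 5 (Karen): manager_id=NULL -> NULL
  - employee 6 (Bob): manager_id=5 -> Karen

SQL:
SELECT a.name AS item, b.name AS manager
FROM employees a
LEFT JOIN employees b ON a.manager_id = b.id

Result:
item  | manager
------+--------
Aaron | NULL   
Jack  | Aaron  
Grace | NULL   
Rosa  | Jack   
Karen | NULL   
Bob   | Karen  


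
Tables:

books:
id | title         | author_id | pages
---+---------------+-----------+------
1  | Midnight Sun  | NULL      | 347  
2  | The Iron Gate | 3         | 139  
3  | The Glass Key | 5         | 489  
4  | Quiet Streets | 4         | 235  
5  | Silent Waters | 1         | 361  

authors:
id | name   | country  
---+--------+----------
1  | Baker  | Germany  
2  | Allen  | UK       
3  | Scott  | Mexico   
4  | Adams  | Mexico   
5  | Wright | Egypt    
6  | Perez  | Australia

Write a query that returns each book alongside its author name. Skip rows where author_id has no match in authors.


INNER JOIN keeps only books rows whose author_id matches an id in authors. Walk through each book:
  - book 1 (Midnight Sun): author_id=NULL, no match -> dropped
  - book 2 (The Iron Gate): author_id=3 -> matches Scott
  - book 3 (The Glass Key): author_id=5 -> matches Wright
  - book 4 (Quiet Streets): author_id=4 -> matches Adams
  - book 5 (Silent Waters): author_id=1 -> matches Baker
So 1 of 5 rows is dropped.

SQL:
SELECT a.title, b.name AS author
FROM books a
INNER JOIN authors b ON a.author_id = b.id

Result:
title         | author
--------------+-------
The Iron Gate | Scott 
The Glass Key | Wright
Quiet Streets | Adams 
Silent Waters | Baker 


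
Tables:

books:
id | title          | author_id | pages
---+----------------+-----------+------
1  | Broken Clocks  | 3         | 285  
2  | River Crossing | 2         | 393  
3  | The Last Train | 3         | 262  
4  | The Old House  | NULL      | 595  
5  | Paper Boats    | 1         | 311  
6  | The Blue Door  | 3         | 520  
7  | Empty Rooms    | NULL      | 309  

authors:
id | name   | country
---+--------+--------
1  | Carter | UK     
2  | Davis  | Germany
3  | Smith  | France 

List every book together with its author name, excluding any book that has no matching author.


INNER JOIN keeps only books rows whose author_id matches an id in authors. Walk through each book:
  - book 1 (Broken Clocks): author_id=3 -> matches Smith
  - book 2 (River Crossing): author_id=2 -> matches Davis
  - book 3 (The Last Train): author_id=3 -> matches Smith
  - book 4 (The Old House): author_id=NULL, no match -> dropped
  - book 5 (Paper Boats): author_id=1 -> matches Carter
  - book 6 (The Blue Door): author_id=3 -> matches Smith
  - book 7 (Empty Rooms): author_id=NULL, no match -> dropped
So 2 of 7 rows are dropped.

SQL:
SELECT a.title, b.name AS author
FROM books a
INNER JOIN authors b ON a.author_id = b.id

Result:
title          | author
---------------+-------
Broken Clocks  | Smith 
River Crossing | Davis 
The Last Train | Smith 
Paper Boats    | Carter
The Blue Door  | Smith 


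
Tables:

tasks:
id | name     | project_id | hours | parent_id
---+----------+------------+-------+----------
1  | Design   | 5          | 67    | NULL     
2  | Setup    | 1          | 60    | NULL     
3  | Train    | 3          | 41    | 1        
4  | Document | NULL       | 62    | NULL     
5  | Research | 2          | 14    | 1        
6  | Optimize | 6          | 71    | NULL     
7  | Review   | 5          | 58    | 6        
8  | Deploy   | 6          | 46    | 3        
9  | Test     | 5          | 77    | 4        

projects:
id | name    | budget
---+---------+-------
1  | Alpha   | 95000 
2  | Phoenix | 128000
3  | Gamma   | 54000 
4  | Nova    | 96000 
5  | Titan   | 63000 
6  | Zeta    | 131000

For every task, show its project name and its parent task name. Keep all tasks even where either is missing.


Two LEFT JOINs from the same base table tasks: one to projects via project_id, one to tasks itself via parent_id. Both are LEFT so every task is preserved.
Match against projects:
  - task 1 (Design): project_id=5 -> matches Titan
  - task 2 (Setup): project_id=1 -> matches Alpha
  - task 3 (Train): project_id=3 -> matches Gamma
  - task 4 (Document): project_id=NULL, no match -> kept with NULL
  - task 5 (Research): project_id=2 -> matches Phoenix
  - task 6 (Optimize): project_id=6 -> matches Zeta
  - task 7 (Review): project_id=5 -> matches Titan
  - task 8 (Deploy): project_id=6 -> matches Zeta
  - task 9 (Test): project_id=5 -> matches Titan
Match against tasks (self):
  - task 1 (Design): parent_id=NULL -> NULL
  - task 2 (Setup): parent_id=NULL -> NULL
  - task 3 (Train): parent_id=1 -> Design
  - task 4 (Document): parent_id=NULL -> NULL
  - task 5 (Research): parent_id=1 -> Design
  - task 6 (Optimize): parent_id=NULL -> NULL
  - task 7 (Review): parent_id=6 -> Optimize
  - task 8 (Deploy): parent_id=3 -> Train
  - task 9 (Test): parent_id=4 -> Document

SQL:
SELECT a.name, b.name AS project, c.name AS parent
FROM tasks a
LEFT JOIN projects b ON a.project_id = b.id
LEFT JOIN tasks c ON a.parent_id = c.id

Result:
name     | project | parent  
---------+---------+---------
Design   | Titan   | NULL    
Setup    | Alpha   | NULL    
Train    | Gamma   | Design  
Document | NULL    | NULL    
Research | Phoenix | Design  
Optimize | Zeta    | NULL    
Review   | Titan   | Optimize
Deploy   | Zeta    | Train   
Test     | Titan   | Document


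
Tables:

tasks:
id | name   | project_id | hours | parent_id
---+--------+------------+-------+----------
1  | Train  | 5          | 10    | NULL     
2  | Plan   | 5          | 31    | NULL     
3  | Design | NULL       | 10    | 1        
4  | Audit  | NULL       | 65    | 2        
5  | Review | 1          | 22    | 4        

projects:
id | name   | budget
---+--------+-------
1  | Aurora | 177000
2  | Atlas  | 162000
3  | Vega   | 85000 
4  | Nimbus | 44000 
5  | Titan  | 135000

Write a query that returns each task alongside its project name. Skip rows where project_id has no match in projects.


INNER JOIN keeps only tasks rows whose project_id matches an id in projects. Walk through each task:
  - task 1 (Train): project_id=5 -> matches Titan
  - task 2 (Plan): project_id=5 -> matches Titan
  - task 3 (Design): project_id=NULL, no match -> dropped
  - task 4 (Audit): project_id=NULL, no match -> dropped
  - task 5 (Review): project_id=1 -> matches Aurora
So 2 of 5 rows are dropped.

SQL:
SELECT a.name, b.name AS project
FROM tasks a
INNER JOIN projects b ON a.project_id = b.id

Result:
name   | project
-------+--------
Train  | Titan  
Plan   | Titan  
Review | Aurora 


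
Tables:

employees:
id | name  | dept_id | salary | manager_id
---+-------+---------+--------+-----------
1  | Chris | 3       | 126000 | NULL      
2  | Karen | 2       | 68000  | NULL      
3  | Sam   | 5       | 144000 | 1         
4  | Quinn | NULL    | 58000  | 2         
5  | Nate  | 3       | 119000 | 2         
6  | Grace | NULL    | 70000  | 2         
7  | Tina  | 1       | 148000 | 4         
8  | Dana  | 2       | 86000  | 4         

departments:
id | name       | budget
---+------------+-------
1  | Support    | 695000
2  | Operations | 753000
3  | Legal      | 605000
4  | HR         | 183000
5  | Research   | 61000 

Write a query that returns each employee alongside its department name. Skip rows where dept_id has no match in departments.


INNER JOIN keeps only employees rows whose dept_id matches an id in departments. Walk through each employee:
  - employee 1 (Chris): dept_id=3 -> matches Legal
  - employee 2 (Karen): dept_id=2 -> matches Operations
  - employee 3 (Sam): dept_id=5 -> matches Research
  - employee 4 (Quinn): dept_id=NULL, no match -> dropped
  - employee 5 (Nate): dept_id=3 -> matches Legal
  - employee 6 (Grace): dept_id=NULL, no match -> dropped
  - employee 7 (Tina): dept_id=1 -> matches Support
  - employee 8 (Dana): dept_id=2 -> matches Operations
So 2 of 8 rows are dropped.

SQL:
SELECT a.name, b.name AS department
FROM employees a
INNER JOIN departments b ON a.dept_id = b.id

Result:
name  | department
------+-----------
Chris | Legal     
Karen | Operations
Sam   | Research  
Nate  | Legal     
Tina  | Support   
Dana  | Operations


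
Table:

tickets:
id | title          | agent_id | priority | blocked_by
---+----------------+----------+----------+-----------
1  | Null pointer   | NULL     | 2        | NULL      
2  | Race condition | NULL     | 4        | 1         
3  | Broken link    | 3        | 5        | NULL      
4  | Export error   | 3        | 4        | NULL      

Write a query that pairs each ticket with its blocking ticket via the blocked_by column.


This is a self-join: tickets is joined to a second copy of itself, matching each row's blocked_by to another row's id. Use LEFT JOIN so rows with blocked_by=NULL are kept.
  - ticket 1 (Null pointer): blocked_by=NULL -> NULL
  - ticket 2 (Race condition): blocked_by=1 -> Null pointer
  - ticket 3 (Broken link): blocked_by=NULL -> NULL
  - ticket 4 (Export error): blocked_by=NULL -> NULL

SQL:
SELECT a.title AS item, b.title AS blocked_by
FROM tickets a
LEFT JOIN tickets b ON a.blocked_by = b.id

Result:
item           | blocked_by  
---------------+-------------
Null pointer   | NULL        
Race condition | Null pointer
Broken link    | NULL        
Export error   | NULL        


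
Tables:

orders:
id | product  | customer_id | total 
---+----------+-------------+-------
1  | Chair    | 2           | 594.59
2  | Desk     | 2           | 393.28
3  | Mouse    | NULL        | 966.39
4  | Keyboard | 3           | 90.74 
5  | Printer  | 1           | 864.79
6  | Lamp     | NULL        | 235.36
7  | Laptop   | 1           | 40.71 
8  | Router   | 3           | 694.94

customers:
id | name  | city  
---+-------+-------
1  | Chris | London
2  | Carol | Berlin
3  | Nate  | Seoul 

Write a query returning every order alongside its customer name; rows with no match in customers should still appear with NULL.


LEFT JOIN keeps every row from orders (the left table); where customer_id has no match in customers, the customer columns become NULL. Walk through each order:
  - order 1 (Chair): customer_id=2 -> matches Carol
  - order 2 (Desk): customer_id=2 -> matches Carol
  - order 3 (Mouse): customer_id=NULL, no match -> kept with NULL
  - order 4 (Keyboard): customer_id=3 -> matches Nate
  - order 5 (Printer): customer_id=1 -> matches Chris
  - order 6 (Lamp): customer_id=NULL, no match -> kept with NULL
  - order 7 (Laptop): customer_id=1 -> matches Chris
  - order 8 (Router): customer_id=3 -> matches Nate
All 8 rows appear; 2 have NULL customer.

SQL:
SELECT a.product, b.name AS customer
FROM orders a
LEFT JOIN customers b ON a.customer_id = b.id

Result:
product  | customer
---------+---------
Chair    | Carol   
Desk     | Carol   
Mouse    | NULL    
Keyboard | Nate    
Printer  | Chris   
Lamp     | NULL    
Laptop   | Chris   
Router   | Nate    


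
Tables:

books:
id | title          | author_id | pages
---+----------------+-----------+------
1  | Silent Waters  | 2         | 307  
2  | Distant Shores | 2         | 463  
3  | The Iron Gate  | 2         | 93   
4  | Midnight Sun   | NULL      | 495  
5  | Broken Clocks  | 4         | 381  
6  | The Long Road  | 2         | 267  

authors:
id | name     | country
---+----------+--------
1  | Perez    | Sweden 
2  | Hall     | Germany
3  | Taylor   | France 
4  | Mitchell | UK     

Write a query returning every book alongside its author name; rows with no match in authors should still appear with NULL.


LEFT JOIN keeps every row from books (the left table); where author_id has no match in authors, the author columns become NULL. Walk through each book:
  - book 1 (Silent Waters): author_id=2 -> matches Hall
  - book 2 (Distant Shores): author_id=2 -> matches Hall
  - book 3 (The Iron Gate): author_id=2 -> matches Hall
  - book 4 (Midnight Sun): author_id=NULL, no match -> kept with NULL
  - book 5 (Broken Clocks): author_id=4 -> matches Mitchell
  - book 6 (The Long Road): author_id=2 -> matches Hall
All 6 rows appear; 1 has NULL author.

SQL:
SELECT a.title, b.name AS author
FROM books a
LEFT JOIN authors b ON a.author_id = b.id

Result:
title          | author  
---------------+---------
Silent Waters  | Hall    
Distant Shores | Hall    
The Iron Gate  | Hall    
Midnight Sun   | NULL    
Broken Clocks  | Mitchell
The Long Road  | Hall    


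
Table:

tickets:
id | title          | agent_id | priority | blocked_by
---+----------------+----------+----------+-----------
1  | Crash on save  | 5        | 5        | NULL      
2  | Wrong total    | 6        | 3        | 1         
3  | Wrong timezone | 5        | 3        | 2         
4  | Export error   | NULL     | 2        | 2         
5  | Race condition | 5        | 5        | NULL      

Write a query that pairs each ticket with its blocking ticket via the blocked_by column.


This is a self-join: tickets is joined to a second copy of itself, matching each row's blocked_by to another row's id. Use LEFT JOIN so rows with blocked_by=NULL are kept.
  - ticket 1 (Crash on save): blocked_by=NULL -> NULL
  - ticket 2 (Wrong total): blocked_by=1 -> Crash on save
  - ticket 3 (Wrong timezone): blocked_by=2 -> Wrong total
  - ticket 4 (Export error): blocked_by=2 -> Wrong total
  - ticket 5 (Race condition): blocked_by=NULL -> NULL

SQL:
SELECT a.title AS item, b.title AS blocked_by
FROM tickets a
LEFT JOIN tickets b ON a.blocked_by = b.id

Result:
item           | blocked_by   
---------------+--------------
Crash on save  | NULL         
Wrong total    | Crash on save
Wrong timezone | Wrong total  
Export error   | Wrong total  
Race condition | NULL         


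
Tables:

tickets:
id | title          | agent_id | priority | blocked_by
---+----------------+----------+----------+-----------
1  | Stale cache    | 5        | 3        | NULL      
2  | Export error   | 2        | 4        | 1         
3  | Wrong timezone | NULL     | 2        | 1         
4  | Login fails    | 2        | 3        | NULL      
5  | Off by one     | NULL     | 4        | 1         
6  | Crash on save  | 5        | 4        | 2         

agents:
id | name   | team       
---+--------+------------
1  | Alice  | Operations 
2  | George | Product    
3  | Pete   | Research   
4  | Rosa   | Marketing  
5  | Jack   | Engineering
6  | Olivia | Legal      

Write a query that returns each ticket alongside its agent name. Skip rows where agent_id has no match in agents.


INNER JOIN keeps only tickets rows whose agent_id matches an id in agents. Walk through each ticket:
  - ticket 1 (Stale cache): agent_id=5 -> matches Jack
  - ticket 2 (Export error): agent_id=2 -> matches George
  - ticket 3 (Wrong timezone): agent_id=NULL, no match -> dropped
  - ticket 4 (Login fails): agent_id=2 -> matches George
  - ticket 5 (Off by one): agent_id=NULL, no match -> dropped
  - ticket 6 (Crash on save): agent_id=5 -> matches Jack
So 2 of 6 rows are dropped.

SQL:
SELECT a.title, b.name AS agent
FROM tickets a
INNER JOIN agents b ON a.agent_id = b.id

Result:
title         | agent 
--------------+-------
Stale cache   | Jack  
Export error  | George
Login fails   | George
Crash on save | Jack  


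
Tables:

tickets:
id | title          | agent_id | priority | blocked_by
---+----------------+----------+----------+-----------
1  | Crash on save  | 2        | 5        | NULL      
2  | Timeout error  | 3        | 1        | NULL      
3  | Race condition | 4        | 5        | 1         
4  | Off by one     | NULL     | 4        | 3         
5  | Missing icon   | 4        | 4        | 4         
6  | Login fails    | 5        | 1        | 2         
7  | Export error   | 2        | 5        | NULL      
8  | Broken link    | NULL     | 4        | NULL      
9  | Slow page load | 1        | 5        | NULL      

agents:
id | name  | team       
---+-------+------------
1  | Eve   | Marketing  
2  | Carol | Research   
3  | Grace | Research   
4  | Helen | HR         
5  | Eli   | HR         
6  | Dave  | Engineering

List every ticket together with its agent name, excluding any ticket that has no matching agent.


INNER JOIN keeps only tickets rows whose agent_id matches an id in agents. Walk through each ticket:
  - ticket 1 (Crash on save): agent_id=2 -> matches Carol
  - ticket 2 (Timeout error): agent_id=3 -> matches Grace
  - ticket 3 (Race condition): agent_id=4 -> matches Helen
  - ticket 4 (Off by one): agent_id=NULL, no match -> dropped
  - ticket 5 (Missing icon): agent_id=4 -> matches Helen
  - ticket 6 (Login fails): agent_id=5 -> matches Eli
  - ticket 7 (Export error): agent_id=2 -> matches Carol
  - ticket 8 (Broken link): agent_id=NULL, no match -> dropped
  - ticket 9 (Slow page load): agent_id=1 -> matches Eve
So 2 of 9 rows are dropped.

SQL:
SELECT a.title, b.name AS agent
FROM tickets a
INNER JOIN agents b ON a.agent_id = b.id

Result:
title          | agent
---------------+------
Crash on save  | Carol
Timeout error  | Grace
Race condition | Helen
Missing icon   | Helen
Login fails    | Eli  
Export error   | Carol
Slow page load | Eve  


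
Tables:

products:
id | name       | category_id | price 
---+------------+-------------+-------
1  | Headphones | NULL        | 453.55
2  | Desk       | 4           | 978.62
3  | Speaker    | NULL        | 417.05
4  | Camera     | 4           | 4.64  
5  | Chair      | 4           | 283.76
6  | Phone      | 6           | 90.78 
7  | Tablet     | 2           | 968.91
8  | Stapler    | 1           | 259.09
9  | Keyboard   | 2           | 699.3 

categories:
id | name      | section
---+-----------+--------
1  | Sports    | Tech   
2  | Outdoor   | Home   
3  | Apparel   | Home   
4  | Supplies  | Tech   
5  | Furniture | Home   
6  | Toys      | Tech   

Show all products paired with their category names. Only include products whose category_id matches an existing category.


INNER JOIN keeps only products rows whose category_id matches an id in categories. Walk through each product:
  - product 1 (Headphones): category_id=NULL, no match -> dropped
  - product 2 (Desk): category_id=4 -> matches Supplies
  - product 3 (Speaker): category_id=NULL, no match -> dropped
  - product 4 (Camera): category_id=4 -> matches Supplies
  - product 5 (Chair): category_id=4 -> matches Supplies
  - product 6 (Phone): category_id=6 -> matches Toys
  - product 7 (Tablet): category_id=2 -> matches Outdoor
  - product 8 (Stapler): category_id=1 -> matches Sports
  - product 9 (Keyboard): category_id=2 -> matches Outdoor
So 2 of 9 rows are dropped.

SQL:
SELECT a.name, b.name AS category
FROM products a
INNER JOIN categories b ON a.category_id = b.id

Result:
name     | category
---------+---------
Desk     | Supplies
Camera   | Supplies
Chair    | Supplies
Phone    | Toys    
Tablet   | Outdoor 
Stapler  | Sports  
Keyboard | Outdoor 


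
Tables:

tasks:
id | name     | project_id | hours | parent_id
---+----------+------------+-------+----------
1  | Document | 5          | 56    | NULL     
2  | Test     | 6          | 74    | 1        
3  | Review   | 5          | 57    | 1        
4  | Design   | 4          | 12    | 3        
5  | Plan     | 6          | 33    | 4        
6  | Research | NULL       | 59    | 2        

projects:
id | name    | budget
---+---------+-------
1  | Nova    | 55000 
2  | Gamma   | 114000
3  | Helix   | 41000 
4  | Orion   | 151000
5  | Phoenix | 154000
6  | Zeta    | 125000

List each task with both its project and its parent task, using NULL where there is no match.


Two LEFT JOINs from the same base table tasks: one to projects via project_id, one to tasks itself via parent_id. Both are LEFT so every task is preserved.
Match against projects:
  - task 1 (Document): project_id=5 -> matches Phoenix
  - task 2 (Test): project_id=6 -> matches Zeta
  - task 3 (Review): project_id=5 -> matches Phoenix
  - task 4 (Design): project_id=4 -> matches Orion
  - task 5 (Plan): project_id=6 -> matches Zeta
  - task 6 (Research): project_id=NULL, no match -> kept with NULL
Match against tasks (self):
  - task 1 (Document): parent_id=NULL -> NULL
  - task 2 (Test): parent_id=1 -> Document
  - task 3 (Review): parent_id=1 -> Document
  - task 4 (Design): parent_id=3 -> Review
  - task 5 (Plan): parent_id=4 -> Design
  - task 6 (Research): parent_id=2 -> Test

SQL:
SELECT a.name, b.name AS project, c.name AS parent
FROM tasks a
LEFT JOIN projects b ON a.project_id = b.id
LEFT JOIN tasks c ON a.parent_id = c.id

Result:
name     | project | parent  
---------+---------+---------
Document | Phoenix | NULL    
Test     | Zeta    | Document
Review   | Phoenix | Document
Design   | Orion   | Review  
Plan     | Zeta    | Design  
Research | NULL    | Test    
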